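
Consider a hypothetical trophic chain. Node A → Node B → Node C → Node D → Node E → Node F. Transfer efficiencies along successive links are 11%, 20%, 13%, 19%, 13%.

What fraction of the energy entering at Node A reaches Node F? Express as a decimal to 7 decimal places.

Product of link efficiencies: 0.11 × 0.2 × 0.13 × 0.19 × 0.13 = 0.000070642

0.0000706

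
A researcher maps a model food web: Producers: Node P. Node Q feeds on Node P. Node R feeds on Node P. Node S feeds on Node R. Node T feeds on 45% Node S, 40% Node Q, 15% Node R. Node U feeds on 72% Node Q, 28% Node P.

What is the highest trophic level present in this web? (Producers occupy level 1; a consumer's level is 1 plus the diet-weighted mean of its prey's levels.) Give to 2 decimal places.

Node Q: 1 + 1 = 2
Node R: 1 + 1 = 2
Node S: 1 + 2 = 3
Node T: 1 + (0.45×3 + 0.4×2 + 0.15×2) = 3.45
Node U: 1 + (0.72×2 + 0.28×1) = 2.72

3.45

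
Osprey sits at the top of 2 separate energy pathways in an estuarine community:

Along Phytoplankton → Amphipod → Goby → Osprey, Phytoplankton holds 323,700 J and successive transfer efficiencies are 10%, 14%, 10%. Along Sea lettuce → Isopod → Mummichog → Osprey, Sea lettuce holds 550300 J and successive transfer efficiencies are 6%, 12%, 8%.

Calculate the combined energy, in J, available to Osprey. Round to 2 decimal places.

Via Phytoplankton: 323700 × 0.1 × 0.14 × 0.1 = 453.18 J
Via Sea lettuce: 550300 × 0.06 × 0.12 × 0.08 = 316.9728 J
Total at Osprey: 453.18 + 316.9728 = 770.1528 J

770.15 J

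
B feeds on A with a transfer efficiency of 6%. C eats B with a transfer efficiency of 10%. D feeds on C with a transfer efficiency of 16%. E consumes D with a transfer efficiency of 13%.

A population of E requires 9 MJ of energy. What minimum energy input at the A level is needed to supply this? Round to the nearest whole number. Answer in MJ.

Cumulative transfer efficiency: 0.06 × 0.1 × 0.16 × 0.13 = 0.0001248
A energy = 9 / 0.0001248 = 72115 MJ

72115 MJ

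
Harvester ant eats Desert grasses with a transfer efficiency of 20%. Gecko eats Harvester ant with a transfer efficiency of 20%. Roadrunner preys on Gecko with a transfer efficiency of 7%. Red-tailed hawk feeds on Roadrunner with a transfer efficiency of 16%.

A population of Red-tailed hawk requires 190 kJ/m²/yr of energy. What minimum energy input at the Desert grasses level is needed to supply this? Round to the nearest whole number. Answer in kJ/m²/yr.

Cumulative transfer efficiency: 0.2 × 0.2 × 0.07 × 0.16 = 0.000448
Desert grasses energy = 190 / 0.000448 = 424107 kJ/m²/yr

424107 kJ/m²/yr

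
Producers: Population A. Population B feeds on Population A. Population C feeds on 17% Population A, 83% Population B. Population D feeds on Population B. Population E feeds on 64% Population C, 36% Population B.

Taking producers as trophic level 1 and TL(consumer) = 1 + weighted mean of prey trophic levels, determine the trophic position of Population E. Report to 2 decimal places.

Population B: 1 + 1 = 2
Population C: 1 + (0.17×1 + 0.83×2) = 2.83
Population D: 1 + 2 = 3
Population E: 1 + (0.64×2.83 + 0.36×2) = 3.5312

3.53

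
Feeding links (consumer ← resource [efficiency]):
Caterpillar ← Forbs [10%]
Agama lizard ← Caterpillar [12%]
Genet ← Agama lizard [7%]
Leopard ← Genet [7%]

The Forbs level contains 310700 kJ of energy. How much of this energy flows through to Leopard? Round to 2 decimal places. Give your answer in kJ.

18.27 kJ

Caterpillar: 310700 × 0.1 = 31070 kJ
Agama lizard: 31070 × 0.12 = 3728.4 kJ
Genet: 3728.4 × 0.07 = 260.988 kJ
Leopard: 260.988 × 0.07 = 18.26916 kJ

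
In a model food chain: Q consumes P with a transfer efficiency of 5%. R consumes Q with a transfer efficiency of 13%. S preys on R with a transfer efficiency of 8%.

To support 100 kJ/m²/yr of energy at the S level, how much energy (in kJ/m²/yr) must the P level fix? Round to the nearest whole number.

192308 kJ/m²/yr

Cumulative transfer efficiency: 0.05 × 0.13 × 0.08 = 0.00052
P energy = 100 / 0.00052 = 192308 kJ/m²/yr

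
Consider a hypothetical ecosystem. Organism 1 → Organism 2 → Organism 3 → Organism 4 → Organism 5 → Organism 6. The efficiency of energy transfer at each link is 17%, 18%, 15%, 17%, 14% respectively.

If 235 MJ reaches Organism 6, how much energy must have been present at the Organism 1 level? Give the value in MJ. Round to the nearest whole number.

Cumulative transfer efficiency: 0.17 × 0.18 × 0.15 × 0.17 × 0.14 = 0.000109242
Organism 1 energy = 235 / 0.000109242 = 2151187 MJ

2151187 MJ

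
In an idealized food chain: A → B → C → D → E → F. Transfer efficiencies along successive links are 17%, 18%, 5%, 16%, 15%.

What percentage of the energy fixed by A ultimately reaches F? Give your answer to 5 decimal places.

Product of link efficiencies: 0.17 × 0.18 × 0.05 × 0.16 × 0.15 = 0.00003672
As a percentage: 0.00003672 × 100 = 0.00367%

0.00367%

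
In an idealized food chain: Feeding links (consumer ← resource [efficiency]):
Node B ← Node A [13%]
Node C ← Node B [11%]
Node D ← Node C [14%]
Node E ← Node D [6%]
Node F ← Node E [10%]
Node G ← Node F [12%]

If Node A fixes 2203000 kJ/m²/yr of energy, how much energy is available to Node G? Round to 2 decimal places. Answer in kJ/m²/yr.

3.18 kJ/m²/yr

Node B: 2203000 × 0.13 = 286390 kJ/m²/yr
Node C: 286390 × 0.11 = 31502.9 kJ/m²/yr
Node D: 31502.9 × 0.14 = 4410.406 kJ/m²/yr
Node E: 4410.406 × 0.06 = 264.62436 kJ/m²/yr
Node F: 264.62436 × 0.1 = 26.462436 kJ/m²/yr
Node G: 26.462436 × 0.12 = 3.17549232 kJ/m²/yr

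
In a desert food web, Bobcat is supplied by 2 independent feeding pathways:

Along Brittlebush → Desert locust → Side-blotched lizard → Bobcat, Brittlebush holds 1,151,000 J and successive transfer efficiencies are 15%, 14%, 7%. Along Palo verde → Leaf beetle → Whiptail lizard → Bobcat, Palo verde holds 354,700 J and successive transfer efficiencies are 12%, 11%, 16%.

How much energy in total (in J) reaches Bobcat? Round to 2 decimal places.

2441.10 J

Via Brittlebush: 1151000 × 0.15 × 0.14 × 0.07 = 1691.97 J
Via Palo verde: 354700 × 0.12 × 0.11 × 0.16 = 749.1264 J
Total at Bobcat: 1691.97 + 749.1264 = 2441.0964 J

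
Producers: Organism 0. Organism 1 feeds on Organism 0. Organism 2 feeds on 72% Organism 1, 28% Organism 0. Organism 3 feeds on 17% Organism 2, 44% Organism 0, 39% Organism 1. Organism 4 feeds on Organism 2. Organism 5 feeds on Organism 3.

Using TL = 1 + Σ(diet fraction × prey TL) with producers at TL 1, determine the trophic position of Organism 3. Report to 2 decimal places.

Organism 1: 1 + 1 = 2
Organism 2: 1 + (0.72×2 + 0.28×1) = 2.72
Organism 3: 1 + (0.17×2.72 + 0.44×1 + 0.39×2) = 2.6824
Organism 4: 1 + 2.72 = 3.72
Organism 5: 1 + 2.6824 = 3.6824

2.68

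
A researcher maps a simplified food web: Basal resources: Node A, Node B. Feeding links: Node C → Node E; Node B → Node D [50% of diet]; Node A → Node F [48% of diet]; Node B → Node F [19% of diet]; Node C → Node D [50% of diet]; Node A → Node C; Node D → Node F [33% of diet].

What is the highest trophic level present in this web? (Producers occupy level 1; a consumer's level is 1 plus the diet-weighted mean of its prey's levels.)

3

Node C: 1 + 1 = 2
Node D: 1 + (0.5×1 + 0.5×2) = 2.5
Node E: 1 + 2 = 3
Node F: 1 + (0.48×1 + 0.33×2.5 + 0.19×1) = 2.495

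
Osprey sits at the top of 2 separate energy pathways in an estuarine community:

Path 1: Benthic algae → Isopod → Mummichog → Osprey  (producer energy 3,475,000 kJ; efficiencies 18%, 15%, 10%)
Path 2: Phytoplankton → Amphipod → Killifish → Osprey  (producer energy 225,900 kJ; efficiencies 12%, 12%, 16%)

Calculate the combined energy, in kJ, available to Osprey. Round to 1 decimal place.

Path 1: 3475000 × 0.18 × 0.15 × 0.1 = 9382.5 kJ
Path 2: 225900 × 0.12 × 0.12 × 0.16 = 520.4736 kJ
Total at Osprey: 9382.5 + 520.4736 = 9902.9736 kJ

9903.0 kJ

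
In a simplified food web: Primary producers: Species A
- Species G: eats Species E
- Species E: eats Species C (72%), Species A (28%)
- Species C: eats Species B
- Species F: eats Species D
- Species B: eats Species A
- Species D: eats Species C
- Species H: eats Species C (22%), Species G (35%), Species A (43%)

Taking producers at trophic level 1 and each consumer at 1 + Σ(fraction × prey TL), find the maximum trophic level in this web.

Species B: 1 + 1 = 2
Species C: 1 + 2 = 3
Species D: 1 + 3 = 4
Species E: 1 + (0.72×3 + 0.28×1) = 3.44
Species F: 1 + 4 = 5
Species G: 1 + 3.44 = 4.44
Species H: 1 + (0.22×3 + 0.35×4.44 + 0.43×1) = 3.644

5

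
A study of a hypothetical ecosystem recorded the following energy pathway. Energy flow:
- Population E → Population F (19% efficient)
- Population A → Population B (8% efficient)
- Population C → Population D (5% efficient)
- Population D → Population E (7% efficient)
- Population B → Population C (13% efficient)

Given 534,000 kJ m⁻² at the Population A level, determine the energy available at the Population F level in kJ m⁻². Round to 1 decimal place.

3.7 kJ m⁻²

Population B: 534000 × 0.08 = 42720 kJ m⁻²
Population C: 42720 × 0.13 = 5553.6 kJ m⁻²
Population D: 5553.6 × 0.05 = 277.68 kJ m⁻²
Population E: 277.68 × 0.07 = 19.4376 kJ m⁻²
Population F: 19.4376 × 0.19 = 3.693144 kJ m⁻²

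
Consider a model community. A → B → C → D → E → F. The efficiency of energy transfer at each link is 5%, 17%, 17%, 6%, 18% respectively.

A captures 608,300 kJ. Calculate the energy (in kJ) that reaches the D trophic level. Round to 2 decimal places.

B: 608300 × 0.05 = 30415 kJ
C: 30415 × 0.17 = 5170.55 kJ
D: 5170.55 × 0.17 = 878.9935 kJ

878.99 kJ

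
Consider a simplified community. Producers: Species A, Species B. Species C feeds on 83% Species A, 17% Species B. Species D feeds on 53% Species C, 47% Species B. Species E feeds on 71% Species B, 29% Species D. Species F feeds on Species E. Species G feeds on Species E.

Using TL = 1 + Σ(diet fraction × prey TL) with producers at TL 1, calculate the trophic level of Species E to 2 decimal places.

Species C: 1 + (0.83×1 + 0.17×1) = 2
Species D: 1 + (0.53×2 + 0.47×1) = 2.53
Species E: 1 + (0.71×1 + 0.29×2.53) = 2.4437
Species F: 1 + 2.4437 = 3.4437
Species G: 1 + 2.4437 = 3.4437

2.44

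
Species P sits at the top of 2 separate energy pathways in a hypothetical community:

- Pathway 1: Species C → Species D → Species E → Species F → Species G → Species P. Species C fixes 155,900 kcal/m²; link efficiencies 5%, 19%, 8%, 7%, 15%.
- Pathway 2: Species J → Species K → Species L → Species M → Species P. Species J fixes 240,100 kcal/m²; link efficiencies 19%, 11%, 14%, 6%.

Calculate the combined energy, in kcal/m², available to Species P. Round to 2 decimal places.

43.40 kcal/m²

Pathway 1: 155900 × 0.05 × 0.19 × 0.08 × 0.07 × 0.15 = 1.244082 kcal/m²
Pathway 2: 240100 × 0.19 × 0.11 × 0.14 × 0.06 = 42.151956 kcal/m²
Total at Species P: 1.244082 + 42.151956 = 43.396038 kcal/m²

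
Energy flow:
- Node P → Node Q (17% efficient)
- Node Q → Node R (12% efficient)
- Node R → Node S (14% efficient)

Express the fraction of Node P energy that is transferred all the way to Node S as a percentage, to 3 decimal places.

0.286%

Product of link efficiencies: 0.17 × 0.12 × 0.14 = 0.002856
As a percentage: 0.002856 × 100 = 0.286%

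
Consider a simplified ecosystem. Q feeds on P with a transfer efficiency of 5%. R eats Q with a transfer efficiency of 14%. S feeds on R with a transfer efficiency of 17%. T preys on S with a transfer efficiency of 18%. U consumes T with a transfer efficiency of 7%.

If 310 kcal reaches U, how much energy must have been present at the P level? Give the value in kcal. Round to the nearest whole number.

20674937 kcal

Cumulative transfer efficiency: 0.05 × 0.14 × 0.17 × 0.18 × 0.07 = 0.000014994
P energy = 310 / 0.000014994 = 20674937 kcal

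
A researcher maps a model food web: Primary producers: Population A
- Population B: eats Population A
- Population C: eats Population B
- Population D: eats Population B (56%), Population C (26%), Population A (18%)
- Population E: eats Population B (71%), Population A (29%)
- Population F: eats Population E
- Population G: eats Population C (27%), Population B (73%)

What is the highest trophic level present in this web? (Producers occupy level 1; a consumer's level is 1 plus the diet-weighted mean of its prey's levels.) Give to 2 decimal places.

Population B: 1 + 1 = 2
Population C: 1 + 2 = 3
Population D: 1 + (0.56×2 + 0.26×3 + 0.18×1) = 3.08
Population E: 1 + (0.71×2 + 0.29×1) = 2.71
Population F: 1 + 2.71 = 3.71
Population G: 1 + (0.27×3 + 0.73×2) = 3.27

3.71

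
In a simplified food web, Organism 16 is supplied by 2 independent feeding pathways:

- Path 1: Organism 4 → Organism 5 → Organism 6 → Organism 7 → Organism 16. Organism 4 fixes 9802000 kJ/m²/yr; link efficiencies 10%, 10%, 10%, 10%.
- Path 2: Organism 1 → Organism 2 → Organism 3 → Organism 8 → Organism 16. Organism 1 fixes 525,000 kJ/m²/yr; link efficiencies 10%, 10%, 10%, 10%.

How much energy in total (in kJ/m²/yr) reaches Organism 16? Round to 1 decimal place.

1032.7 kJ/m²/yr

Path 1: 9802000 × 0.1 × 0.1 × 0.1 × 0.1 = 980.2 kJ/m²/yr
Path 2: 525000 × 0.1 × 0.1 × 0.1 × 0.1 = 52.5 kJ/m²/yr
Total at Organism 16: 980.2 + 52.5 = 1032.7 kJ/m²/yr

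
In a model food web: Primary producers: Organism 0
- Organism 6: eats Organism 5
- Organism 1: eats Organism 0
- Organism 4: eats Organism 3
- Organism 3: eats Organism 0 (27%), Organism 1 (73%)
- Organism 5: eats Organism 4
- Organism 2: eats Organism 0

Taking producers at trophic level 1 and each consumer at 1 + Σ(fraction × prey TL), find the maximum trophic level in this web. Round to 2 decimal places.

5.73

Organism 1: 1 + 1 = 2
Organism 2: 1 + 1 = 2
Organism 3: 1 + (0.27×1 + 0.73×2) = 2.73
Organism 4: 1 + 2.73 = 3.73
Organism 5: 1 + 3.73 = 4.73
Organism 6: 1 + 4.73 = 5.73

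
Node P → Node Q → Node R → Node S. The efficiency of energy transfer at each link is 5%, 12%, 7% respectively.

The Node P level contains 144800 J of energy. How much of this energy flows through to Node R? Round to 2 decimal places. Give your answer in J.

868.80 J

Node Q: 144800 × 0.05 = 7240 J
Node R: 7240 × 0.12 = 868.8 J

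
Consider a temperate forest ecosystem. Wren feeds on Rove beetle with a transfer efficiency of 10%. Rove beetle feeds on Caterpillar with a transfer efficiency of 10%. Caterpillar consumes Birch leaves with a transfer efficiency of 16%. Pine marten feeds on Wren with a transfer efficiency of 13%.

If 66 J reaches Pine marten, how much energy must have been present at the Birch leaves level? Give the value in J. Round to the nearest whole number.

Cumulative transfer efficiency: 0.16 × 0.1 × 0.1 × 0.13 = 0.000208
Birch leaves energy = 66 / 0.000208 = 317308 J

317308 J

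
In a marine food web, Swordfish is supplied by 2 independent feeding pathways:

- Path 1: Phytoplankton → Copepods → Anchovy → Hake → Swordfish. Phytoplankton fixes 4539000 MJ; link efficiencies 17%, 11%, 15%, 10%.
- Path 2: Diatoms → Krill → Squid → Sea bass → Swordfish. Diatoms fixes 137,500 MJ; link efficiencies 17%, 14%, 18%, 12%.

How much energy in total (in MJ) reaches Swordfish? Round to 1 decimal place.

1343.9 MJ

Path 1: 4539000 × 0.17 × 0.11 × 0.15 × 0.1 = 1273.1895 MJ
Path 2: 137500 × 0.17 × 0.14 × 0.18 × 0.12 = 70.686 MJ
Total at Swordfish: 1273.1895 + 70.686 = 1343.8755 MJ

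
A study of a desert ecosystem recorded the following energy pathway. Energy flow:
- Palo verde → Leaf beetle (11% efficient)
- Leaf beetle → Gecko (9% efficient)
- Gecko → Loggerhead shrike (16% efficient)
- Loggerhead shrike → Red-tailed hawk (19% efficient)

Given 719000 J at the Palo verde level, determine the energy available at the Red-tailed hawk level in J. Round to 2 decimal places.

Leaf beetle: 719000 × 0.11 = 79090 J
Gecko: 79090 × 0.09 = 7118.1 J
Loggerhead shrike: 7118.1 × 0.16 = 1138.896 J
Red-tailed hawk: 1138.896 × 0.19 = 216.39024 J

216.39 J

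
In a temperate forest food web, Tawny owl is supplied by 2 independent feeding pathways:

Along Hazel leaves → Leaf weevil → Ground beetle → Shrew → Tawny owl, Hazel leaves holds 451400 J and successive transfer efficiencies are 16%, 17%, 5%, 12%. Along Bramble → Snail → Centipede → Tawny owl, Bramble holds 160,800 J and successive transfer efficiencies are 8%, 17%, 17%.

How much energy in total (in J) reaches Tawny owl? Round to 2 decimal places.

445.44 J

Via Hazel leaves: 451400 × 0.16 × 0.17 × 0.05 × 0.12 = 73.66848 J
Via Bramble: 160800 × 0.08 × 0.17 × 0.17 = 371.7696 J
Total at Tawny owl: 73.66848 + 371.7696 = 445.43808 J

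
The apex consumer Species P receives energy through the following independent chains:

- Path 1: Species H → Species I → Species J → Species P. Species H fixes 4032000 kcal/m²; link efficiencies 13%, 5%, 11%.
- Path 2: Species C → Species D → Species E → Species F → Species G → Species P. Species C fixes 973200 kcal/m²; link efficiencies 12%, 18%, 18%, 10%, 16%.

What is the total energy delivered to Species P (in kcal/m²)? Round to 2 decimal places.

Path 1: 4032000 × 0.13 × 0.05 × 0.11 = 2882.88 kcal/m²
Path 2: 973200 × 0.12 × 0.18 × 0.18 × 0.1 × 0.16 = 60.5408256 kcal/m²
Total at Species P: 2882.88 + 60.5408256 = 2943.4208256 kcal/m²

2943.42 kcal/m²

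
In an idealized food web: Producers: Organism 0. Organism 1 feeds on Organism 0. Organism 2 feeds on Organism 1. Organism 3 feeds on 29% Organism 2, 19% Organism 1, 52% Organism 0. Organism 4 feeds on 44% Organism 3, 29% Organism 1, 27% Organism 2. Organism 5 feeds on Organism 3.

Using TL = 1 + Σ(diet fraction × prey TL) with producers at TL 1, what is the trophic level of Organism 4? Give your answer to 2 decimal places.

3.61

Organism 1: 1 + 1 = 2
Organism 2: 1 + 2 = 3
Organism 3: 1 + (0.29×3 + 0.19×2 + 0.52×1) = 2.77
Organism 4: 1 + (0.44×2.77 + 0.29×2 + 0.27×3) = 3.6088
Organism 5: 1 + 2.77 = 3.77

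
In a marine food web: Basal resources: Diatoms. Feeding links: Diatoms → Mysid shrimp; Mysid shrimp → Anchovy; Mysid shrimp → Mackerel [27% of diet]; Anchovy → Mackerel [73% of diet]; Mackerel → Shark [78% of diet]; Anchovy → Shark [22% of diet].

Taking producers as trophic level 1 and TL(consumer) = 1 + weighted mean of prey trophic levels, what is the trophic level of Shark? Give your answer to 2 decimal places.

Mysid shrimp: 1 + 1 = 2
Anchovy: 1 + 2 = 3
Mackerel: 1 + (0.27×2 + 0.73×3) = 3.73
Shark: 1 + (0.78×3.73 + 0.22×3) = 4.5694

4.57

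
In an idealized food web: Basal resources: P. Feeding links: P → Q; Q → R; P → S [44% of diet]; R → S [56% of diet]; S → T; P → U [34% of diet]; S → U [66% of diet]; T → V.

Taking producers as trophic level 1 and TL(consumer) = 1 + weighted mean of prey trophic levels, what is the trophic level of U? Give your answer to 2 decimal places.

3.40

Q: 1 + 1 = 2
R: 1 + 2 = 3
S: 1 + (0.44×1 + 0.56×3) = 3.12
T: 1 + 3.12 = 4.12
U: 1 + (0.34×1 + 0.66×3.12) = 3.3992
V: 1 + 4.12 = 5.12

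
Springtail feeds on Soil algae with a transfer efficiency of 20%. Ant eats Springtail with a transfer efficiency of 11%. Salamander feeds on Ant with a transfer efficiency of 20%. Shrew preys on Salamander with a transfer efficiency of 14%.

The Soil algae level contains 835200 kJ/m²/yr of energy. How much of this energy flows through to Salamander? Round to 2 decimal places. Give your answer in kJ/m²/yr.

Springtail: 835200 × 0.2 = 167040 kJ/m²/yr
Ant: 167040 × 0.11 = 18374.4 kJ/m²/yr
Salamander: 18374.4 × 0.2 = 3674.88 kJ/m²/yr

3674.88 kJ/m²/yr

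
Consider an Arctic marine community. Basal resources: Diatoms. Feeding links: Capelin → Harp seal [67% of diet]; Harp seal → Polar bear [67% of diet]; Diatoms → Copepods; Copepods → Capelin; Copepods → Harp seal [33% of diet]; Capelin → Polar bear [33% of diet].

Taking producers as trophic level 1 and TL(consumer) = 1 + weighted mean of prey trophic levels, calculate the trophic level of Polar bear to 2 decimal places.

4.45

Copepods: 1 + 1 = 2
Capelin: 1 + 2 = 3
Harp seal: 1 + (0.33×2 + 0.67×3) = 3.67
Polar bear: 1 + (0.67×3.67 + 0.33×3) = 4.4489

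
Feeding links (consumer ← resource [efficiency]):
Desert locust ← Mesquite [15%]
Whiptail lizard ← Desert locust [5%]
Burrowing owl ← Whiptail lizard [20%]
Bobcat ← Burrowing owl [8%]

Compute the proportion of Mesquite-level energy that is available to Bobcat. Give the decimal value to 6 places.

0.000120

Product of link efficiencies: 0.15 × 0.05 × 0.2 × 0.08 = 0.00012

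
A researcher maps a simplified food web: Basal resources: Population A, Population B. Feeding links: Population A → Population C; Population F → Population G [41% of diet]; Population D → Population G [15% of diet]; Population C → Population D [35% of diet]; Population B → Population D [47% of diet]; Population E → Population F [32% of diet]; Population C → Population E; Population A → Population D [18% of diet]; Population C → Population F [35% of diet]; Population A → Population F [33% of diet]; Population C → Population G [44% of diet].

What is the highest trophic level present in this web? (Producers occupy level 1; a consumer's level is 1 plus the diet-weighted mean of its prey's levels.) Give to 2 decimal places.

Population C: 1 + 1 = 2
Population D: 1 + (0.18×1 + 0.47×1 + 0.35×2) = 2.35
Population E: 1 + 2 = 3
Population F: 1 + (0.35×2 + 0.32×3 + 0.33×1) = 2.99
Population G: 1 + (0.44×2 + 0.15×2.35 + 0.41×2.99) = 3.4584

3.46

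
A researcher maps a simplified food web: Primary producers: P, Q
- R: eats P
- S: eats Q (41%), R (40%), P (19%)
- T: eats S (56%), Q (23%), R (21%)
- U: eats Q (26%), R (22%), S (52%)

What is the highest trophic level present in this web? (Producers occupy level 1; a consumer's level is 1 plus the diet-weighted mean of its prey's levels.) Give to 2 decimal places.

R: 1 + 1 = 2
S: 1 + (0.41×1 + 0.4×2 + 0.19×1) = 2.4
T: 1 + (0.56×2.4 + 0.23×1 + 0.21×2) = 2.994
U: 1 + (0.26×1 + 0.22×2 + 0.52×2.4) = 2.948

2.99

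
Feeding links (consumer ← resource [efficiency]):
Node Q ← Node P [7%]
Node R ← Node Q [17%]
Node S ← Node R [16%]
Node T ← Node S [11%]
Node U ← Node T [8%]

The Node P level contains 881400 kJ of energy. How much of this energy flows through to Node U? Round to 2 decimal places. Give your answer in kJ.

14.77 kJ

Node Q: 881400 × 0.07 = 61698 kJ
Node R: 61698 × 0.17 = 10488.66 kJ
Node S: 10488.66 × 0.16 = 1678.1856 kJ
Node T: 1678.1856 × 0.11 = 184.600416 kJ
Node U: 184.600416 × 0.08 = 14.76803328 kJ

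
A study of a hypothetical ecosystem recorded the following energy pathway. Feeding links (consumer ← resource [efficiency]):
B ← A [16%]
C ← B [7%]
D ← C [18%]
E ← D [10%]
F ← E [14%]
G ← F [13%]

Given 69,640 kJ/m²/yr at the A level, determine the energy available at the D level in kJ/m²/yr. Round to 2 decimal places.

B: 69640 × 0.16 = 11142.4 kJ/m²/yr
C: 11142.4 × 0.07 = 779.968 kJ/m²/yr
D: 779.968 × 0.18 = 140.39424 kJ/m²/yr

140.39 kJ/m²/yr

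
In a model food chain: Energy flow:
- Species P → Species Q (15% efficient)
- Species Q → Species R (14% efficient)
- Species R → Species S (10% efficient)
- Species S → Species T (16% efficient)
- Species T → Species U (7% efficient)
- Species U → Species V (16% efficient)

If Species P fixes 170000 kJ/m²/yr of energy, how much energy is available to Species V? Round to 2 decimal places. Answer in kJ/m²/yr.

Species Q: 170000 × 0.15 = 25500 kJ/m²/yr
Species R: 25500 × 0.14 = 3570 kJ/m²/yr
Species S: 3570 × 0.1 = 357 kJ/m²/yr
Species T: 357 × 0.16 = 57.12 kJ/m²/yr
Species U: 57.12 × 0.07 = 3.9984 kJ/m²/yr
Species V: 3.9984 × 0.16 = 0.639744 kJ/m²/yr

0.64 kJ/m²/yr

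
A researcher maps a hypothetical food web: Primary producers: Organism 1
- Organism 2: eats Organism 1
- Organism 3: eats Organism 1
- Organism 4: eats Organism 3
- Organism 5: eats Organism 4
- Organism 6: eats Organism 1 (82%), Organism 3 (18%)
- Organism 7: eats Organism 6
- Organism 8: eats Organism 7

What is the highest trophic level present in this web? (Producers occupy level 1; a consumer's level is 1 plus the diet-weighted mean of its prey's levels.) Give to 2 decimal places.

4.18

Organism 2: 1 + 1 = 2
Organism 3: 1 + 1 = 2
Organism 4: 1 + 2 = 3
Organism 5: 1 + 3 = 4
Organism 6: 1 + (0.82×1 + 0.18×2) = 2.18
Organism 7: 1 + 2.18 = 3.18
Organism 8: 1 + 3.18 = 4.18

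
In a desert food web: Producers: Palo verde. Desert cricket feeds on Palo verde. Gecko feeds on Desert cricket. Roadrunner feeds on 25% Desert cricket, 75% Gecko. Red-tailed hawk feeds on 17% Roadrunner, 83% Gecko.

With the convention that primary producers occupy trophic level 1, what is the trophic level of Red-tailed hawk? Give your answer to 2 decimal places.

Desert cricket: 1 + 1 = 2
Gecko: 1 + 2 = 3
Roadrunner: 1 + (0.25×2 + 0.75×3) = 3.75
Red-tailed hawk: 1 + (0.17×3.75 + 0.83×3) = 4.1275

4.13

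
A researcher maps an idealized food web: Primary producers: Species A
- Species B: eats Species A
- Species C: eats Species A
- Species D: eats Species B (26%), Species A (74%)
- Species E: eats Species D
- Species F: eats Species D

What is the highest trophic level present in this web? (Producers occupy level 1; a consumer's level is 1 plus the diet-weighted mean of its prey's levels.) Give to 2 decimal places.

3.26

Species B: 1 + 1 = 2
Species C: 1 + 1 = 2
Species D: 1 + (0.26×2 + 0.74×1) = 2.26
Species E: 1 + 2.26 = 3.26
Species F: 1 + 2.26 = 3.26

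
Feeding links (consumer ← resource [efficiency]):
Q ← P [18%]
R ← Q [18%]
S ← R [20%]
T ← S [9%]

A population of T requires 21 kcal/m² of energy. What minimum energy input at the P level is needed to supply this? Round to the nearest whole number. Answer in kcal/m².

36008 kcal/m²

Cumulative transfer efficiency: 0.18 × 0.18 × 0.2 × 0.09 = 0.0005832
P energy = 21 / 0.0005832 = 36008 kcal/m²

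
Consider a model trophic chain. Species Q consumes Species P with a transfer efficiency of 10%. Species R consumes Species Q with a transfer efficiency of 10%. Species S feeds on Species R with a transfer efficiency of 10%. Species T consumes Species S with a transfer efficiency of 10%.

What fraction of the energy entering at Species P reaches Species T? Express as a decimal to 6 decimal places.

Product of link efficiencies: 0.1 × 0.1 × 0.1 × 0.1 = 0.0001

0.000100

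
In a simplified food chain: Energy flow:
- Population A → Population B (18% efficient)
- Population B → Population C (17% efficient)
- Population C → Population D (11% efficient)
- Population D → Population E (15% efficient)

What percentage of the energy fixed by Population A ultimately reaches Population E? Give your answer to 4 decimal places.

0.0505%

Product of link efficiencies: 0.18 × 0.17 × 0.11 × 0.15 = 0.0005049
As a percentage: 0.0005049 × 100 = 0.0505%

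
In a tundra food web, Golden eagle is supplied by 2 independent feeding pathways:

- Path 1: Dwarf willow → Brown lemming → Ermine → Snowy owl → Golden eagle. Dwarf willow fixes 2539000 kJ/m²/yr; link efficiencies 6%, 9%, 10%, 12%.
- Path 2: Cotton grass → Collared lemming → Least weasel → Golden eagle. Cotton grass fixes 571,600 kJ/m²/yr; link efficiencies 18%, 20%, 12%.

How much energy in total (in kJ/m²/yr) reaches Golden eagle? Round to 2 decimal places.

2633.84 kJ/m²/yr

Path 1: 2539000 × 0.06 × 0.09 × 0.1 × 0.12 = 164.5272 kJ/m²/yr
Path 2: 571600 × 0.18 × 0.2 × 0.12 = 2469.312 kJ/m²/yr
Total at Golden eagle: 164.5272 + 2469.312 = 2633.8392 kJ/m²/yr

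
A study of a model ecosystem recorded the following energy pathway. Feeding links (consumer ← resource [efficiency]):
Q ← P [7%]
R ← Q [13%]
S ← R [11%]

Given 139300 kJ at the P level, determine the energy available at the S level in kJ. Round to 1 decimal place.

139.4 kJ

Q: 139300 × 0.07 = 9751 kJ
R: 9751 × 0.13 = 1267.63 kJ
S: 1267.63 × 0.11 = 139.4393 kJ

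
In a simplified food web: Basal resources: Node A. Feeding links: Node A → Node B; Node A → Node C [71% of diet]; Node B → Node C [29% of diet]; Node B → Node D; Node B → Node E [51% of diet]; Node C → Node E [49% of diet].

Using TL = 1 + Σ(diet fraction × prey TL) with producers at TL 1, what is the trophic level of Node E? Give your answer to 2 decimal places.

Node B: 1 + 1 = 2
Node C: 1 + (0.71×1 + 0.29×2) = 2.29
Node D: 1 + 2 = 3
Node E: 1 + (0.51×2 + 0.49×2.29) = 3.1421

3.14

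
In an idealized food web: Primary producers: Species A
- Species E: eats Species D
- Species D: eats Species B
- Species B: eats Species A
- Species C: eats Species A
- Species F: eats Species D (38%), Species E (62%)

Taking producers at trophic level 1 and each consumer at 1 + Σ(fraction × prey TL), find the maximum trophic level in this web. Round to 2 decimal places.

Species B: 1 + 1 = 2
Species C: 1 + 1 = 2
Species D: 1 + 2 = 3
Species E: 1 + 3 = 4
Species F: 1 + (0.38×3 + 0.62×4) = 4.62

4.62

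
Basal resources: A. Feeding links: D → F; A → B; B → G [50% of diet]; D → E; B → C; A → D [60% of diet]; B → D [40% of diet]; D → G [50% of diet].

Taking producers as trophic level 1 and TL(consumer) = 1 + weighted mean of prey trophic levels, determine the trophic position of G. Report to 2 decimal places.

3.20

B: 1 + 1 = 2
C: 1 + 2 = 3
D: 1 + (0.6×1 + 0.4×2) = 2.4
E: 1 + 2.4 = 3.4
F: 1 + 2.4 = 3.4
G: 1 + (0.5×2 + 0.5×2.4) = 3.2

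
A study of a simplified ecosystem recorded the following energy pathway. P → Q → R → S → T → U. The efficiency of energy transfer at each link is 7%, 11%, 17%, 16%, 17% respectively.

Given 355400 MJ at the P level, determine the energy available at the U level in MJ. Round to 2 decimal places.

Q: 355400 × 0.07 = 24878 MJ
R: 24878 × 0.11 = 2736.58 MJ
S: 2736.58 × 0.17 = 465.2186 MJ
T: 465.2186 × 0.16 = 74.434976 MJ
U: 74.434976 × 0.17 = 12.65394592 MJ

12.65 MJ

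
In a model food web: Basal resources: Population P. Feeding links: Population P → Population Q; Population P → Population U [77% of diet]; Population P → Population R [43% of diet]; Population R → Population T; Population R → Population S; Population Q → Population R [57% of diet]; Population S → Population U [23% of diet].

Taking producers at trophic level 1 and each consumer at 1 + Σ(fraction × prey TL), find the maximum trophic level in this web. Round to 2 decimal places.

Population Q: 1 + 1 = 2
Population R: 1 + (0.43×1 + 0.57×2) = 2.57
Population S: 1 + 2.57 = 3.57
Population T: 1 + 2.57 = 3.57
Population U: 1 + (0.23×3.57 + 0.77×1) = 2.5911

3.57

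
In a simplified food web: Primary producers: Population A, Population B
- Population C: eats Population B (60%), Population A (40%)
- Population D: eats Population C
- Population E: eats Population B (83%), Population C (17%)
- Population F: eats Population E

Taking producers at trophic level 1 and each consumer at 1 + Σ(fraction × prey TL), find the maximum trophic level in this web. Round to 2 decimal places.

3.17

Population C: 1 + (0.6×1 + 0.4×1) = 2
Population D: 1 + 2 = 3
Population E: 1 + (0.83×1 + 0.17×2) = 2.17
Population F: 1 + 2.17 = 3.17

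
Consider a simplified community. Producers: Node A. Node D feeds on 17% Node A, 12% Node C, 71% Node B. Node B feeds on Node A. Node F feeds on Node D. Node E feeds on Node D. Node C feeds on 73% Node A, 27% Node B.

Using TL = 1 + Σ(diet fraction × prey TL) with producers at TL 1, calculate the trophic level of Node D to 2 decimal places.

Node B: 1 + 1 = 2
Node C: 1 + (0.73×1 + 0.27×2) = 2.27
Node D: 1 + (0.17×1 + 0.12×2.27 + 0.71×2) = 2.8624
Node E: 1 + 2.8624 = 3.8624
Node F: 1 + 2.8624 = 3.8624

2.86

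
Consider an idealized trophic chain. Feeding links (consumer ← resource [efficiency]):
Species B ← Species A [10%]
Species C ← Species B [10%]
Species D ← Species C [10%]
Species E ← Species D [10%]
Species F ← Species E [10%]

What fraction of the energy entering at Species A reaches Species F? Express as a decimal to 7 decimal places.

Product of link efficiencies: 0.1 × 0.1 × 0.1 × 0.1 × 0.1 = 0.00001

0.0000100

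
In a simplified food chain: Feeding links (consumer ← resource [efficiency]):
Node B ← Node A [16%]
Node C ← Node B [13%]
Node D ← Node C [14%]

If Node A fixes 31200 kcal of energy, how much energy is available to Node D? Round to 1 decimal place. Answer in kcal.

Node B: 31200 × 0.16 = 4992 kcal
Node C: 4992 × 0.13 = 648.96 kcal
Node D: 648.96 × 0.14 = 90.8544 kcal

90.9 kcal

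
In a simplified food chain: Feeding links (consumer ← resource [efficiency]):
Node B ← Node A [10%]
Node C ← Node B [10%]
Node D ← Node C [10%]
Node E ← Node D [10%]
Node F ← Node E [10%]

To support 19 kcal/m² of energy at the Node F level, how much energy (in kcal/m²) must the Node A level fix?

Cumulative transfer efficiency: 0.1 × 0.1 × 0.1 × 0.1 × 0.1 = 0.00001
Node A energy = 19 / 0.00001 = 1900000 kcal/m²

1900000 kcal/m²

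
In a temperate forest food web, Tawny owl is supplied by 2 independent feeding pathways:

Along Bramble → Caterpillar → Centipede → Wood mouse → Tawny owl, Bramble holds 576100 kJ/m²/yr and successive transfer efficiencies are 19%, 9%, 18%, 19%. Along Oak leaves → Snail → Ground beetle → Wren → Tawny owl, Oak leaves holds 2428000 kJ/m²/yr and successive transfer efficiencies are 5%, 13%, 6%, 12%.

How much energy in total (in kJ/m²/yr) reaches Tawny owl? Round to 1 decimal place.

Via Bramble: 576100 × 0.19 × 0.09 × 0.18 × 0.19 = 336.914802 kJ/m²/yr
Via Oak leaves: 2428000 × 0.05 × 0.13 × 0.06 × 0.12 = 113.6304 kJ/m²/yr
Total at Tawny owl: 336.914802 + 113.6304 = 450.545202 kJ/m²/yr

450.5 kJ/m²/yr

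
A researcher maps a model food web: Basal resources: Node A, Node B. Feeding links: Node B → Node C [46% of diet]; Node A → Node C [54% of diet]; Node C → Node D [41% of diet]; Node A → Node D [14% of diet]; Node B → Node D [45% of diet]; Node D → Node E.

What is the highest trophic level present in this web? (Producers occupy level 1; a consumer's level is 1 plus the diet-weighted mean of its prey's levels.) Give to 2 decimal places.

Node C: 1 + (0.46×1 + 0.54×1) = 2
Node D: 1 + (0.41×2 + 0.14×1 + 0.45×1) = 2.41
Node E: 1 + 2.41 = 3.41

3.41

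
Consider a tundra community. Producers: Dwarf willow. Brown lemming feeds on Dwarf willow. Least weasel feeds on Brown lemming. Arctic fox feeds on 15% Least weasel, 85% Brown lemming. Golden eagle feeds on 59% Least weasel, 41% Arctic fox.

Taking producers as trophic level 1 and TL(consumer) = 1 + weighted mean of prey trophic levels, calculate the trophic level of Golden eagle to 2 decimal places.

4.06

Brown lemming: 1 + 1 = 2
Least weasel: 1 + 2 = 3
Arctic fox: 1 + (0.15×3 + 0.85×2) = 3.15
Golden eagle: 1 + (0.59×3 + 0.41×3.15) = 4.0615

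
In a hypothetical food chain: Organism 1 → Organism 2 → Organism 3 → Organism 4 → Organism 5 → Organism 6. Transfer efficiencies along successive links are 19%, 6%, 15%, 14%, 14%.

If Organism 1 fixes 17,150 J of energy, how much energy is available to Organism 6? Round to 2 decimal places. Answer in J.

0.57 J

Organism 2: 17150 × 0.19 = 3258.5 J
Organism 3: 3258.5 × 0.06 = 195.51 J
Organism 4: 195.51 × 0.15 = 29.3265 J
Organism 5: 29.3265 × 0.14 = 4.10571 J
Organism 6: 4.10571 × 0.14 = 0.5747994 J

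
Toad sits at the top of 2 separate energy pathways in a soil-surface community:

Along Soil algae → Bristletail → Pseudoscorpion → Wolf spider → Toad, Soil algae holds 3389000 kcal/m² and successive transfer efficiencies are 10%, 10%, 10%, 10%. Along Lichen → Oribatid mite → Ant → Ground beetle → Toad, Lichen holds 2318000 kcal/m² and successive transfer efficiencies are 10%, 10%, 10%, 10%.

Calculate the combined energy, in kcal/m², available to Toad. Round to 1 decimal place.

Via Soil algae: 3389000 × 0.1 × 0.1 × 0.1 × 0.1 = 338.9 kcal/m²
Via Lichen: 2318000 × 0.1 × 0.1 × 0.1 × 0.1 = 231.8 kcal/m²
Total at Toad: 338.9 + 231.8 = 570.7 kcal/m²

570.7 kcal/m²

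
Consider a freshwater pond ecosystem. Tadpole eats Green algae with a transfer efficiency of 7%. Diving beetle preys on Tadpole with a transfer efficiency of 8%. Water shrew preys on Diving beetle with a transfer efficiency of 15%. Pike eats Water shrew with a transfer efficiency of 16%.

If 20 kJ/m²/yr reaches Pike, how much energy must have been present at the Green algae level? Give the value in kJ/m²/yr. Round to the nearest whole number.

Cumulative transfer efficiency: 0.07 × 0.08 × 0.15 × 0.16 = 0.0001344
Green algae energy = 20 / 0.0001344 = 148810 kJ/m²/yr

148810 kJ/m²/yr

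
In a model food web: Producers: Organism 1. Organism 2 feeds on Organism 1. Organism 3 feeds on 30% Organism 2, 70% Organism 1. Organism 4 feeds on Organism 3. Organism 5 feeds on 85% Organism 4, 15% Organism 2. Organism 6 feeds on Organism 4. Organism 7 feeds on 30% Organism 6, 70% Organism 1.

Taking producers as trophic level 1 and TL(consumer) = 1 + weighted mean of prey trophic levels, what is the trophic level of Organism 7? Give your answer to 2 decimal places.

Organism 2: 1 + 1 = 2
Organism 3: 1 + (0.3×2 + 0.7×1) = 2.3
Organism 4: 1 + 2.3 = 3.3
Organism 5: 1 + (0.85×3.3 + 0.15×2) = 4.105
Organism 6: 1 + 3.3 = 4.3
Organism 7: 1 + (0.3×4.3 + 0.7×1) = 2.99

2.99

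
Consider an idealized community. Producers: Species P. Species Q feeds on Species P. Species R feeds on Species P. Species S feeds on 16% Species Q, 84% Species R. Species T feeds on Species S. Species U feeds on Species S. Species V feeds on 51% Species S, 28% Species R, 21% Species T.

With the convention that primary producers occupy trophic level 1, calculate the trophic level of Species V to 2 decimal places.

3.93

Species Q: 1 + 1 = 2
Species R: 1 + 1 = 2
Species S: 1 + (0.16×2 + 0.84×2) = 3
Species T: 1 + 3 = 4
Species U: 1 + 3 = 4
Species V: 1 + (0.51×3 + 0.28×2 + 0.21×4) = 3.93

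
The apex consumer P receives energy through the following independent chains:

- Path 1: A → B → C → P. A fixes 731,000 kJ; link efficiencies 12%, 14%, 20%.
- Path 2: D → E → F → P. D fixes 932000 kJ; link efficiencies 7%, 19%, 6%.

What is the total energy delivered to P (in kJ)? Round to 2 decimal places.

Path 1: 731000 × 0.12 × 0.14 × 0.2 = 2456.16 kJ
Path 2: 932000 × 0.07 × 0.19 × 0.06 = 743.736 kJ
Total at P: 2456.16 + 743.736 = 3199.896 kJ

3199.90 kJ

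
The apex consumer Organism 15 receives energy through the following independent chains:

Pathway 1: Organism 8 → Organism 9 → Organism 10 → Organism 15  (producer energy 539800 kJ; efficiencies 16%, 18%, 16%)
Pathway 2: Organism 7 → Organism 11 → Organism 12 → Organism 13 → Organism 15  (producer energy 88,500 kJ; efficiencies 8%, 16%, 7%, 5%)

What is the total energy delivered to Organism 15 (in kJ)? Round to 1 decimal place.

Pathway 1: 539800 × 0.16 × 0.18 × 0.16 = 2487.3984 kJ
Pathway 2: 88500 × 0.08 × 0.16 × 0.07 × 0.05 = 3.9648 kJ
Total at Organism 15: 2487.3984 + 3.9648 = 2491.3632 kJ

2491.4 kJ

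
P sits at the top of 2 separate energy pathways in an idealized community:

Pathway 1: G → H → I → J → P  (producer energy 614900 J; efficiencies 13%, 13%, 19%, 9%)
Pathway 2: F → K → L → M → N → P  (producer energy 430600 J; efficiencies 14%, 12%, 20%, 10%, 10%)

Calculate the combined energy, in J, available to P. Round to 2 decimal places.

Pathway 1: 614900 × 0.13 × 0.13 × 0.19 × 0.09 = 177.699951 J
Pathway 2: 430600 × 0.14 × 0.12 × 0.2 × 0.1 × 0.1 = 14.46816 J
Total at P: 177.699951 + 14.46816 = 192.168111 J

192.17 J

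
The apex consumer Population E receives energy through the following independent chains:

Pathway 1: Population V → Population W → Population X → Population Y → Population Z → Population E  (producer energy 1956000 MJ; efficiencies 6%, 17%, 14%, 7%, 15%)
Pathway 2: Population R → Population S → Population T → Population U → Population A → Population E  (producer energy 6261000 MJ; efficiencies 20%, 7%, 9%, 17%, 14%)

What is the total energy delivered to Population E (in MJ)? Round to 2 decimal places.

217.08 MJ

Pathway 1: 1956000 × 0.06 × 0.17 × 0.14 × 0.07 × 0.15 = 29.328264 MJ
Pathway 2: 6261000 × 0.2 × 0.07 × 0.09 × 0.17 × 0.14 = 187.754868 MJ
Total at Population E: 29.328264 + 187.754868 = 217.083132 MJ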